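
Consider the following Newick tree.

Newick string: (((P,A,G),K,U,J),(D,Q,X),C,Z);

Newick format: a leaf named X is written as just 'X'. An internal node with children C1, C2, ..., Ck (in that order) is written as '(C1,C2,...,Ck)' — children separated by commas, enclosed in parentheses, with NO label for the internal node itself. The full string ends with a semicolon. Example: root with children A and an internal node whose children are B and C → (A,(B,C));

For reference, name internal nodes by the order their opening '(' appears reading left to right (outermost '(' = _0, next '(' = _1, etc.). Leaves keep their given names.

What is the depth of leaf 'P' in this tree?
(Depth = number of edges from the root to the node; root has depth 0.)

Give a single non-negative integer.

Answer: 3

Derivation:
Newick: (((P,A,G),K,U,J),(D,Q,X),C,Z);
Naming internals by '(' encounter order: outermost '(' = _0, next = _1, ...
Query node: P
Path from root: _0 -> _1 -> _2 -> P
Depth of P: 3 (number of edges from root)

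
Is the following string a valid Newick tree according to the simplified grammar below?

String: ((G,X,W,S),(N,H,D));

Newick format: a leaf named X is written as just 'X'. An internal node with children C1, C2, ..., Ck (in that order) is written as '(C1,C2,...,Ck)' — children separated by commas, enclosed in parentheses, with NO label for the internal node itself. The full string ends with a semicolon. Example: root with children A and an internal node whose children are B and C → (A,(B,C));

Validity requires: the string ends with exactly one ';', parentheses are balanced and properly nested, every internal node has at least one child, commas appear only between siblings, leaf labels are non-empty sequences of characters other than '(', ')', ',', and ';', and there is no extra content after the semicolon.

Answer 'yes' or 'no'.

Answer: yes

Derivation:
Input: ((G,X,W,S),(N,H,D));
Paren balance: 3 '(' vs 3 ')' OK
Ends with single ';': True
Full parse: OK
Valid: True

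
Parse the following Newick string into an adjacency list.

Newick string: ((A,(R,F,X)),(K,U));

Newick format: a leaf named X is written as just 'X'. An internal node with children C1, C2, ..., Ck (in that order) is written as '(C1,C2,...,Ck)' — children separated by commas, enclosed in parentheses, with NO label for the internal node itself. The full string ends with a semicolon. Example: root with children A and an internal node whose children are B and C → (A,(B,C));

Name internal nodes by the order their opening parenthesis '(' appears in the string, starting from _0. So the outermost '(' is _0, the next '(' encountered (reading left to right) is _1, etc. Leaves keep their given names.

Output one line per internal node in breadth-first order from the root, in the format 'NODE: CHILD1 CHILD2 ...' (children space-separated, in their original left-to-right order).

Answer: _0: _1 _3
_1: A _2
_3: K U
_2: R F X

Derivation:
Input: ((A,(R,F,X)),(K,U));
Scanning left-to-right, naming '(' by encounter order:
  pos 0: '(' -> open internal node _0 (depth 1)
  pos 1: '(' -> open internal node _1 (depth 2)
  pos 4: '(' -> open internal node _2 (depth 3)
  pos 10: ')' -> close internal node _2 (now at depth 2)
  pos 11: ')' -> close internal node _1 (now at depth 1)
  pos 13: '(' -> open internal node _3 (depth 2)
  pos 17: ')' -> close internal node _3 (now at depth 1)
  pos 18: ')' -> close internal node _0 (now at depth 0)
Total internal nodes: 4
BFS adjacency from root:
  _0: _1 _3
  _1: A _2
  _3: K U
  _2: R F X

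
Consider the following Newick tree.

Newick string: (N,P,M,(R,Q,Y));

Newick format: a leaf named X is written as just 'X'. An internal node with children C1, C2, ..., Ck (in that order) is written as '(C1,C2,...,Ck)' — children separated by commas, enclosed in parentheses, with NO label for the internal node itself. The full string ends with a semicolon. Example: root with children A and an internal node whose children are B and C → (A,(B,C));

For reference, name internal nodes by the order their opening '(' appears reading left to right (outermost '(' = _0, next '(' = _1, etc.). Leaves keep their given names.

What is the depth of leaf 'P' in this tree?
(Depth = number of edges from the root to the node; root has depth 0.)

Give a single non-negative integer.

Newick: (N,P,M,(R,Q,Y));
Naming internals by '(' encounter order: outermost '(' = _0, next = _1, ...
Query node: P
Path from root: _0 -> P
Depth of P: 1 (number of edges from root)

Answer: 1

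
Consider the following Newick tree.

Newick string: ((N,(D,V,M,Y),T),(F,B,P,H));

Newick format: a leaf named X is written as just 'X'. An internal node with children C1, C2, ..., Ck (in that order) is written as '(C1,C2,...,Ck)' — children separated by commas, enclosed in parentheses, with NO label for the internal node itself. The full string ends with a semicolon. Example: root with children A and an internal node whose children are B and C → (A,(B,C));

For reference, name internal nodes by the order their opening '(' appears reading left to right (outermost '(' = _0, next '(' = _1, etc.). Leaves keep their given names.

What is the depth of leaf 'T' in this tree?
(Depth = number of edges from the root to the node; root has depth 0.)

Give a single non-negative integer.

Answer: 2

Derivation:
Newick: ((N,(D,V,M,Y),T),(F,B,P,H));
Naming internals by '(' encounter order: outermost '(' = _0, next = _1, ...
Query node: T
Path from root: _0 -> _1 -> T
Depth of T: 2 (number of edges from root)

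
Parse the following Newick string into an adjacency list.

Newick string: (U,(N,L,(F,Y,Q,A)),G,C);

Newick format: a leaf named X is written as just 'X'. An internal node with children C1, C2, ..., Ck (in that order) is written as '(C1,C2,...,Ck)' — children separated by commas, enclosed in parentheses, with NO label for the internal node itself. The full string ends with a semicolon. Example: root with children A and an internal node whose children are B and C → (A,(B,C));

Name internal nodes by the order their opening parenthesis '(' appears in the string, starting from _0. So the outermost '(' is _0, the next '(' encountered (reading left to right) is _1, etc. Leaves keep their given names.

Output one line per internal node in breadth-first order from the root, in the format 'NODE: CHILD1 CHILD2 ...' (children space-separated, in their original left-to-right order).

Answer: _0: U _1 G C
_1: N L _2
_2: F Y Q A

Derivation:
Input: (U,(N,L,(F,Y,Q,A)),G,C);
Scanning left-to-right, naming '(' by encounter order:
  pos 0: '(' -> open internal node _0 (depth 1)
  pos 3: '(' -> open internal node _1 (depth 2)
  pos 8: '(' -> open internal node _2 (depth 3)
  pos 16: ')' -> close internal node _2 (now at depth 2)
  pos 17: ')' -> close internal node _1 (now at depth 1)
  pos 22: ')' -> close internal node _0 (now at depth 0)
Total internal nodes: 3
BFS adjacency from root:
  _0: U _1 G C
  _1: N L _2
  _2: F Y Q A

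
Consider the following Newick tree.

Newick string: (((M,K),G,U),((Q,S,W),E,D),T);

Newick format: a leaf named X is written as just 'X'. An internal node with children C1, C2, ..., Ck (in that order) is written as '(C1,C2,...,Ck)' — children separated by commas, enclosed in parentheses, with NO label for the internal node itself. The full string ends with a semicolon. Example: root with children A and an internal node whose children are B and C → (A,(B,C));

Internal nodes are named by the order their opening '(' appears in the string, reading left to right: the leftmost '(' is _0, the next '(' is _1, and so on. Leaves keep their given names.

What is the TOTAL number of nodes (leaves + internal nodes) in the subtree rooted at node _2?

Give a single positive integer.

Newick: (((M,K),G,U),((Q,S,W),E,D),T);
Locate _2: it is the '(' at position 2 (the 3rd '(' reading left to right).
Query: subtree rooted at _2
_2: subtree_size = 1 + 2
  M: subtree_size = 1 + 0
  K: subtree_size = 1 + 0
Total subtree size of _2: 3

Answer: 3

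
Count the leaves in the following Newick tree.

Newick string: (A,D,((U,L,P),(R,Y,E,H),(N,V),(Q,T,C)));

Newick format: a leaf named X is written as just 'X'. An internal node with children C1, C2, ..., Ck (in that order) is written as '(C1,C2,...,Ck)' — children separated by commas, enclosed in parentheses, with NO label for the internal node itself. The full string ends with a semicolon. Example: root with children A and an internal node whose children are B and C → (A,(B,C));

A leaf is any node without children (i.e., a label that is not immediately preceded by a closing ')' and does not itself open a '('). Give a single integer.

Newick: (A,D,((U,L,P),(R,Y,E,H),(N,V),(Q,T,C)));
Scan left-to-right; a leaf is any maximal label run not followed by '(':
  pos 1: leaf 'A' → count = 1
  pos 3: leaf 'D' → count = 2
  pos 7: leaf 'U' → count = 3
  pos 9: leaf 'L' → count = 4
  pos 11: leaf 'P' → count = 5
  pos 15: leaf 'R' → count = 6
  pos 17: leaf 'Y' → count = 7
  pos 19: leaf 'E' → count = 8
  pos 21: leaf 'H' → count = 9
  pos 25: leaf 'N' → count = 10
  pos 27: leaf 'V' → count = 11
  pos 31: leaf 'Q' → count = 12
  pos 33: leaf 'T' → count = 13
  pos 35: leaf 'C' → count = 14
Total leaves: 14

Answer: 14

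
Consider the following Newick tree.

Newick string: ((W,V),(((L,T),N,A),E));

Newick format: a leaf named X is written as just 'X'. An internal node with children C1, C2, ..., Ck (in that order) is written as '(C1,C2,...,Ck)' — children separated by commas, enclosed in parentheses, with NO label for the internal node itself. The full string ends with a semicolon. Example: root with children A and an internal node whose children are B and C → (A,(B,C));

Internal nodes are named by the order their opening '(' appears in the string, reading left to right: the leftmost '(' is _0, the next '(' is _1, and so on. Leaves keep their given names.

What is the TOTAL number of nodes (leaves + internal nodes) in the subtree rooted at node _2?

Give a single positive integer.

Answer: 8

Derivation:
Newick: ((W,V),(((L,T),N,A),E));
Locate _2: it is the '(' at position 7 (the 3rd '(' reading left to right).
Query: subtree rooted at _2
_2: subtree_size = 1 + 7
  _3: subtree_size = 1 + 5
    _4: subtree_size = 1 + 2
      L: subtree_size = 1 + 0
      T: subtree_size = 1 + 0
    N: subtree_size = 1 + 0
    A: subtree_size = 1 + 0
  E: subtree_size = 1 + 0
Total subtree size of _2: 8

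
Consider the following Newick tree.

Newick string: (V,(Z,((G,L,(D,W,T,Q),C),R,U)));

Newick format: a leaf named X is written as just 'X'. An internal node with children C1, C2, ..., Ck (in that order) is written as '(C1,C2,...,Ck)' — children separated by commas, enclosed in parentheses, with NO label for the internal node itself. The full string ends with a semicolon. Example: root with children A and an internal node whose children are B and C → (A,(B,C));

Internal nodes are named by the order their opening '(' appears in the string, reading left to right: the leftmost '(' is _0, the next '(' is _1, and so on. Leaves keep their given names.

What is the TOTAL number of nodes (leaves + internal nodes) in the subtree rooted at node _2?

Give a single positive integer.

Newick: (V,(Z,((G,L,(D,W,T,Q),C),R,U)));
Locate _2: it is the '(' at position 6 (the 3rd '(' reading left to right).
Query: subtree rooted at _2
_2: subtree_size = 1 + 11
  _3: subtree_size = 1 + 8
    G: subtree_size = 1 + 0
    L: subtree_size = 1 + 0
    _4: subtree_size = 1 + 4
      D: subtree_size = 1 + 0
      W: subtree_size = 1 + 0
      T: subtree_size = 1 + 0
      Q: subtree_size = 1 + 0
    C: subtree_size = 1 + 0
  R: subtree_size = 1 + 0
  U: subtree_size = 1 + 0
Total subtree size of _2: 12

Answer: 12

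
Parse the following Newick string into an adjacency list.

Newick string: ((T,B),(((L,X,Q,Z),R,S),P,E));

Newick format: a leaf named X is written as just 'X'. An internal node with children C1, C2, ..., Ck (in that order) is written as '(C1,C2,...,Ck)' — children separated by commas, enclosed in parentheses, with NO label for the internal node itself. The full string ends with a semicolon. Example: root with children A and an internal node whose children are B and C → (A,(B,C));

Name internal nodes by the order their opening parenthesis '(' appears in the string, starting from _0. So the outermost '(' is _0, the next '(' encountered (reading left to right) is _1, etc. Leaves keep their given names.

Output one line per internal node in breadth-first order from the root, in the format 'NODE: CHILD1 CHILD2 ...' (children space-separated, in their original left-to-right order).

Answer: _0: _1 _2
_1: T B
_2: _3 P E
_3: _4 R S
_4: L X Q Z

Derivation:
Input: ((T,B),(((L,X,Q,Z),R,S),P,E));
Scanning left-to-right, naming '(' by encounter order:
  pos 0: '(' -> open internal node _0 (depth 1)
  pos 1: '(' -> open internal node _1 (depth 2)
  pos 5: ')' -> close internal node _1 (now at depth 1)
  pos 7: '(' -> open internal node _2 (depth 2)
  pos 8: '(' -> open internal node _3 (depth 3)
  pos 9: '(' -> open internal node _4 (depth 4)
  pos 17: ')' -> close internal node _4 (now at depth 3)
  pos 22: ')' -> close internal node _3 (now at depth 2)
  pos 27: ')' -> close internal node _2 (now at depth 1)
  pos 28: ')' -> close internal node _0 (now at depth 0)
Total internal nodes: 5
BFS adjacency from root:
  _0: _1 _2
  _1: T B
  _2: _3 P E
  _3: _4 R S
  _4: L X Q Z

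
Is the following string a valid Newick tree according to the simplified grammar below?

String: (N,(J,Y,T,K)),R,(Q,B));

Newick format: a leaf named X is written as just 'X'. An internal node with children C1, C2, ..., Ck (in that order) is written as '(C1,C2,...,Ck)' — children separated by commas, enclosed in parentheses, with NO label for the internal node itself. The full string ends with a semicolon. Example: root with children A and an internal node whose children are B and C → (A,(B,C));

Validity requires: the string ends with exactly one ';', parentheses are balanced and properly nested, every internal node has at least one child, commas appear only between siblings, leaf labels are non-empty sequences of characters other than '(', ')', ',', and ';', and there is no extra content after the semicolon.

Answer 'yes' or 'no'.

Input: (N,(J,Y,T,K)),R,(Q,B));
Paren balance: 3 '(' vs 4 ')' MISMATCH
Ends with single ';': True
Full parse: FAILS (extra content after tree at pos 13)
Valid: False

Answer: no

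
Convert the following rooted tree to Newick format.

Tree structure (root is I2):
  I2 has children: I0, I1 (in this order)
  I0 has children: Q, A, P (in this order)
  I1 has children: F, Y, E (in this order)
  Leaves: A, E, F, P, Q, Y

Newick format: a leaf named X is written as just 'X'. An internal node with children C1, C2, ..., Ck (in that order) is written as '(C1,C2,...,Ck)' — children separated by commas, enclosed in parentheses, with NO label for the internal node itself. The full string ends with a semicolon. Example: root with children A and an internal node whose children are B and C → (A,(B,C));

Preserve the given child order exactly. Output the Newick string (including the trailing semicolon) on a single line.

Answer: ((Q,A,P),(F,Y,E));

Derivation:
internal I2 with children ['I0', 'I1']
  internal I0 with children ['Q', 'A', 'P']
    leaf 'Q' → 'Q'
    leaf 'A' → 'A'
    leaf 'P' → 'P'
  → '(Q,A,P)'
  internal I1 with children ['F', 'Y', 'E']
    leaf 'F' → 'F'
    leaf 'Y' → 'Y'
    leaf 'E' → 'E'
  → '(F,Y,E)'
→ '((Q,A,P),(F,Y,E))'
Final: ((Q,A,P),(F,Y,E));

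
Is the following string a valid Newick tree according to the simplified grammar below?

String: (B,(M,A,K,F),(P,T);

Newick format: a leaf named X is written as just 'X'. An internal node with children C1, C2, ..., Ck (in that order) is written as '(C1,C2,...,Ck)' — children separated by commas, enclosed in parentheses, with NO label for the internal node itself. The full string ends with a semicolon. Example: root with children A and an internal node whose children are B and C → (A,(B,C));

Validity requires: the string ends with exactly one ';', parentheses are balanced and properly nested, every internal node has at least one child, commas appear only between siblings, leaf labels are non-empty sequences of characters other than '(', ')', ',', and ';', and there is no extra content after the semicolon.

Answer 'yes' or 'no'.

Answer: no

Derivation:
Input: (B,(M,A,K,F),(P,T);
Paren balance: 3 '(' vs 2 ')' MISMATCH
Ends with single ';': True
Full parse: FAILS (expected , or ) at pos 18)
Valid: False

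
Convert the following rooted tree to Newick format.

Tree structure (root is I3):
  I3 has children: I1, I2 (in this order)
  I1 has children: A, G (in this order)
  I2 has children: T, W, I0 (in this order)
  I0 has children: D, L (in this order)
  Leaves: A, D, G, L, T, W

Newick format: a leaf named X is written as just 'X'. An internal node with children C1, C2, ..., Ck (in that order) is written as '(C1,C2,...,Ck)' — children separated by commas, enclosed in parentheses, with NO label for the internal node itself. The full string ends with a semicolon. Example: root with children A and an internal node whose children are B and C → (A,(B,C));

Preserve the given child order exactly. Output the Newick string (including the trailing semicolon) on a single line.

Answer: ((A,G),(T,W,(D,L)));

Derivation:
internal I3 with children ['I1', 'I2']
  internal I1 with children ['A', 'G']
    leaf 'A' → 'A'
    leaf 'G' → 'G'
  → '(A,G)'
  internal I2 with children ['T', 'W', 'I0']
    leaf 'T' → 'T'
    leaf 'W' → 'W'
    internal I0 with children ['D', 'L']
      leaf 'D' → 'D'
      leaf 'L' → 'L'
    → '(D,L)'
  → '(T,W,(D,L))'
→ '((A,G),(T,W,(D,L)))'
Final: ((A,G),(T,W,(D,L)));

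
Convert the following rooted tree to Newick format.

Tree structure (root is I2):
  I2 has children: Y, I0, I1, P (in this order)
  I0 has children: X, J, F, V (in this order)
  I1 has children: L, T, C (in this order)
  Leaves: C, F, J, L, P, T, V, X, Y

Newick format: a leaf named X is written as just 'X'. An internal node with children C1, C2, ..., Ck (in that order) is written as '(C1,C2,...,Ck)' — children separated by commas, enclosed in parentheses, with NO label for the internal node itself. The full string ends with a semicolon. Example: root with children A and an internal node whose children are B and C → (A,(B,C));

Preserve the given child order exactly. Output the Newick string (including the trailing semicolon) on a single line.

internal I2 with children ['Y', 'I0', 'I1', 'P']
  leaf 'Y' → 'Y'
  internal I0 with children ['X', 'J', 'F', 'V']
    leaf 'X' → 'X'
    leaf 'J' → 'J'
    leaf 'F' → 'F'
    leaf 'V' → 'V'
  → '(X,J,F,V)'
  internal I1 with children ['L', 'T', 'C']
    leaf 'L' → 'L'
    leaf 'T' → 'T'
    leaf 'C' → 'C'
  → '(L,T,C)'
  leaf 'P' → 'P'
→ '(Y,(X,J,F,V),(L,T,C),P)'
Final: (Y,(X,J,F,V),(L,T,C),P);

Answer: (Y,(X,J,F,V),(L,T,C),P);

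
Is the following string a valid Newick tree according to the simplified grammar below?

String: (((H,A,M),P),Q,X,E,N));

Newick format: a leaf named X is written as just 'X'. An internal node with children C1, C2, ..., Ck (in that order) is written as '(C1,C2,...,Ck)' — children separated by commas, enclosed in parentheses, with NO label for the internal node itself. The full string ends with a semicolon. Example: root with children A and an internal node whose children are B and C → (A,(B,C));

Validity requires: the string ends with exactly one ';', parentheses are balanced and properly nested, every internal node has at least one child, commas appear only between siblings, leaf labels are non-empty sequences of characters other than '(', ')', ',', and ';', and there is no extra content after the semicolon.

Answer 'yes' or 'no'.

Answer: no

Derivation:
Input: (((H,A,M),P),Q,X,E,N));
Paren balance: 3 '(' vs 4 ')' MISMATCH
Ends with single ';': True
Full parse: FAILS (extra content after tree at pos 21)
Valid: False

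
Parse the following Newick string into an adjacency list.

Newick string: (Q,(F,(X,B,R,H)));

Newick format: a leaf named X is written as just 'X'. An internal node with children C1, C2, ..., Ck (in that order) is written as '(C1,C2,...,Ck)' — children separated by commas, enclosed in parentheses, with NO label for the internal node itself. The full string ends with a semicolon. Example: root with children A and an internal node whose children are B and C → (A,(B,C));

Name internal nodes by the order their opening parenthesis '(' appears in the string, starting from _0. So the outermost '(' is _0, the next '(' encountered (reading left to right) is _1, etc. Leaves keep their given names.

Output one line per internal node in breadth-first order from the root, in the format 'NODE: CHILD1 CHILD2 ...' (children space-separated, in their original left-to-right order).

Input: (Q,(F,(X,B,R,H)));
Scanning left-to-right, naming '(' by encounter order:
  pos 0: '(' -> open internal node _0 (depth 1)
  pos 3: '(' -> open internal node _1 (depth 2)
  pos 6: '(' -> open internal node _2 (depth 3)
  pos 14: ')' -> close internal node _2 (now at depth 2)
  pos 15: ')' -> close internal node _1 (now at depth 1)
  pos 16: ')' -> close internal node _0 (now at depth 0)
Total internal nodes: 3
BFS adjacency from root:
  _0: Q _1
  _1: F _2
  _2: X B R H

Answer: _0: Q _1
_1: F _2
_2: X B R H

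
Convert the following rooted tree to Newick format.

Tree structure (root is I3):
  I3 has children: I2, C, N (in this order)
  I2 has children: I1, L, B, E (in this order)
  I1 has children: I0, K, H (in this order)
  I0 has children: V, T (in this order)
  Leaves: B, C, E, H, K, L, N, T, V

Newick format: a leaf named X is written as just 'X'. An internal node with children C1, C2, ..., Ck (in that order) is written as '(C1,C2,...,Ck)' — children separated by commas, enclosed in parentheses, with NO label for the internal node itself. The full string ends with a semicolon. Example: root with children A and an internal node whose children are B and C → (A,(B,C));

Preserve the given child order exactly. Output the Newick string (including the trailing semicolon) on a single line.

internal I3 with children ['I2', 'C', 'N']
  internal I2 with children ['I1', 'L', 'B', 'E']
    internal I1 with children ['I0', 'K', 'H']
      internal I0 with children ['V', 'T']
        leaf 'V' → 'V'
        leaf 'T' → 'T'
      → '(V,T)'
      leaf 'K' → 'K'
      leaf 'H' → 'H'
    → '((V,T),K,H)'
    leaf 'L' → 'L'
    leaf 'B' → 'B'
    leaf 'E' → 'E'
  → '(((V,T),K,H),L,B,E)'
  leaf 'C' → 'C'
  leaf 'N' → 'N'
→ '((((V,T),K,H),L,B,E),C,N)'
Final: ((((V,T),K,H),L,B,E),C,N);

Answer: ((((V,T),K,H),L,B,E),C,N);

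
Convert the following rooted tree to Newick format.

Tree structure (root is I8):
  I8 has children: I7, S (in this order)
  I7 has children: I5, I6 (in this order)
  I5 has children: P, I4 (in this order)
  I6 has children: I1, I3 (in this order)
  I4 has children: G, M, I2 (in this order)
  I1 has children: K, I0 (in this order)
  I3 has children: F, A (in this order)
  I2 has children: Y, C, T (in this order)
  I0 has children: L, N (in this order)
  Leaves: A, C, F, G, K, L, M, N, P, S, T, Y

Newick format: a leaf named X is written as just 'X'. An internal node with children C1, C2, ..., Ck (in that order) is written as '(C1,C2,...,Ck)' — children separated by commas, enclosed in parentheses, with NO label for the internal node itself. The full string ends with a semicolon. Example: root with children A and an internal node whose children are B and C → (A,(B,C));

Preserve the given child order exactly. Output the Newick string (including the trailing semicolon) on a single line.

internal I8 with children ['I7', 'S']
  internal I7 with children ['I5', 'I6']
    internal I5 with children ['P', 'I4']
      leaf 'P' → 'P'
      internal I4 with children ['G', 'M', 'I2']
        leaf 'G' → 'G'
        leaf 'M' → 'M'
        internal I2 with children ['Y', 'C', 'T']
          leaf 'Y' → 'Y'
          leaf 'C' → 'C'
          leaf 'T' → 'T'
        → '(Y,C,T)'
      → '(G,M,(Y,C,T))'
    → '(P,(G,M,(Y,C,T)))'
    internal I6 with children ['I1', 'I3']
      internal I1 with children ['K', 'I0']
        leaf 'K' → 'K'
        internal I0 with children ['L', 'N']
          leaf 'L' → 'L'
          leaf 'N' → 'N'
        → '(L,N)'
      → '(K,(L,N))'
      internal I3 with children ['F', 'A']
        leaf 'F' → 'F'
        leaf 'A' → 'A'
      → '(F,A)'
    → '((K,(L,N)),(F,A))'
  → '((P,(G,M,(Y,C,T))),((K,(L,N)),(F,A)))'
  leaf 'S' → 'S'
→ '(((P,(G,M,(Y,C,T))),((K,(L,N)),(F,A))),S)'
Final: (((P,(G,M,(Y,C,T))),((K,(L,N)),(F,A))),S);

Answer: (((P,(G,M,(Y,C,T))),((K,(L,N)),(F,A))),S);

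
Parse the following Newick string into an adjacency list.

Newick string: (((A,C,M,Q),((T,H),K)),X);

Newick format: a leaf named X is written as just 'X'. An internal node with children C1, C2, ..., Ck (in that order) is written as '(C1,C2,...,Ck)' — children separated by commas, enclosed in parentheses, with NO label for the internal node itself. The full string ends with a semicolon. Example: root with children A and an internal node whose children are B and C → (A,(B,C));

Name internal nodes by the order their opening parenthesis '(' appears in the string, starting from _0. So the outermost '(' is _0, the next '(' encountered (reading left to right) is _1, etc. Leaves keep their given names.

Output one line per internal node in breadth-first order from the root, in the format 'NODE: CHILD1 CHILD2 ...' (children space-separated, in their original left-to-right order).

Input: (((A,C,M,Q),((T,H),K)),X);
Scanning left-to-right, naming '(' by encounter order:
  pos 0: '(' -> open internal node _0 (depth 1)
  pos 1: '(' -> open internal node _1 (depth 2)
  pos 2: '(' -> open internal node _2 (depth 3)
  pos 10: ')' -> close internal node _2 (now at depth 2)
  pos 12: '(' -> open internal node _3 (depth 3)
  pos 13: '(' -> open internal node _4 (depth 4)
  pos 17: ')' -> close internal node _4 (now at depth 3)
  pos 20: ')' -> close internal node _3 (now at depth 2)
  pos 21: ')' -> close internal node _1 (now at depth 1)
  pos 24: ')' -> close internal node _0 (now at depth 0)
Total internal nodes: 5
BFS adjacency from root:
  _0: _1 X
  _1: _2 _3
  _2: A C M Q
  _3: _4 K
  _4: T H

Answer: _0: _1 X
_1: _2 _3
_2: A C M Q
_3: _4 K
_4: T H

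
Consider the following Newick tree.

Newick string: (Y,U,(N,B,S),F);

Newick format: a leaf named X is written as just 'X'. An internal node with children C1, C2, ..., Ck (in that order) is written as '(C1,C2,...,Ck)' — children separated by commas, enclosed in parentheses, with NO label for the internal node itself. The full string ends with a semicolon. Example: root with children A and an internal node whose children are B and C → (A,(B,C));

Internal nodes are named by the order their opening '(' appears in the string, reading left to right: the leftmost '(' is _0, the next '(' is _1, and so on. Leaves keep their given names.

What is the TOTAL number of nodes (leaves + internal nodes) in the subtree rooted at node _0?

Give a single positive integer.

Newick: (Y,U,(N,B,S),F);
Locate _0: it is the '(' at position 0 (the 1st '(' reading left to right).
Query: subtree rooted at _0
_0: subtree_size = 1 + 7
  Y: subtree_size = 1 + 0
  U: subtree_size = 1 + 0
  _1: subtree_size = 1 + 3
    N: subtree_size = 1 + 0
    B: subtree_size = 1 + 0
    S: subtree_size = 1 + 0
  F: subtree_size = 1 + 0
Total subtree size of _0: 8

Answer: 8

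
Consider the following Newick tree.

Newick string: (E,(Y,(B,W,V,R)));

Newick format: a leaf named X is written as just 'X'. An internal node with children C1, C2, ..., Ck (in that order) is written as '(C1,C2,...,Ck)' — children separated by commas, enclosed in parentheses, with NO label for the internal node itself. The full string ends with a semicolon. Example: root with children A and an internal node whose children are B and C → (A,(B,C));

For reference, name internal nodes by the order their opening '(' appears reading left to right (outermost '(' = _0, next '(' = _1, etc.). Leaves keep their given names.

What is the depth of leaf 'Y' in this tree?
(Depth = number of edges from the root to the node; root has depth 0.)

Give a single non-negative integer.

Answer: 2

Derivation:
Newick: (E,(Y,(B,W,V,R)));
Naming internals by '(' encounter order: outermost '(' = _0, next = _1, ...
Query node: Y
Path from root: _0 -> _1 -> Y
Depth of Y: 2 (number of edges from root)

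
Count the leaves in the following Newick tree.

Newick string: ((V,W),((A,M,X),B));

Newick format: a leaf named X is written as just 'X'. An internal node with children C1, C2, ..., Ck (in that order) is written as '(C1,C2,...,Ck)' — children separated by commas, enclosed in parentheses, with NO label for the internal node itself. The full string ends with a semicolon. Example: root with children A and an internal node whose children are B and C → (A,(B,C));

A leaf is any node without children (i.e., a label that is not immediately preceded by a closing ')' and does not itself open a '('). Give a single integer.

Newick: ((V,W),((A,M,X),B));
Scan left-to-right; a leaf is any maximal label run not followed by '(':
  pos 2: leaf 'V' → count = 1
  pos 4: leaf 'W' → count = 2
  pos 9: leaf 'A' → count = 3
  pos 11: leaf 'M' → count = 4
  pos 13: leaf 'X' → count = 5
  pos 16: leaf 'B' → count = 6
Total leaves: 6

Answer: 6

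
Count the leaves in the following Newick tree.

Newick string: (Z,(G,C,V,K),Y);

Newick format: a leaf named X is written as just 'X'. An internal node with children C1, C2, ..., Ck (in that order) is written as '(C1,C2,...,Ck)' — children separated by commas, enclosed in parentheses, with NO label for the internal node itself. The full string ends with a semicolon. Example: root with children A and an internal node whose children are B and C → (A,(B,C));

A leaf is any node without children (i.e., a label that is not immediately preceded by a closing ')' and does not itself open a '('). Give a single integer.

Newick: (Z,(G,C,V,K),Y);
Scan left-to-right; a leaf is any maximal label run not followed by '(':
  pos 1: leaf 'Z' → count = 1
  pos 4: leaf 'G' → count = 2
  pos 6: leaf 'C' → count = 3
  pos 8: leaf 'V' → count = 4
  pos 10: leaf 'K' → count = 5
  pos 13: leaf 'Y' → count = 6
Total leaves: 6

Answer: 6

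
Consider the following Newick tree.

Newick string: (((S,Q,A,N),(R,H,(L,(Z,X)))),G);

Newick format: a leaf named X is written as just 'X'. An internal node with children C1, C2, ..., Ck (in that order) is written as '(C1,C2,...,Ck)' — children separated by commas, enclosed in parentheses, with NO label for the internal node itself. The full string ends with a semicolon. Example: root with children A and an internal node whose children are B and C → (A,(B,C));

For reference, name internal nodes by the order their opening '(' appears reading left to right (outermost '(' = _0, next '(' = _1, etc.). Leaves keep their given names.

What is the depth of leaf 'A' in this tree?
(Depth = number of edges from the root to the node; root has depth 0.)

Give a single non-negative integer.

Answer: 3

Derivation:
Newick: (((S,Q,A,N),(R,H,(L,(Z,X)))),G);
Naming internals by '(' encounter order: outermost '(' = _0, next = _1, ...
Query node: A
Path from root: _0 -> _1 -> _2 -> A
Depth of A: 3 (number of edges from root)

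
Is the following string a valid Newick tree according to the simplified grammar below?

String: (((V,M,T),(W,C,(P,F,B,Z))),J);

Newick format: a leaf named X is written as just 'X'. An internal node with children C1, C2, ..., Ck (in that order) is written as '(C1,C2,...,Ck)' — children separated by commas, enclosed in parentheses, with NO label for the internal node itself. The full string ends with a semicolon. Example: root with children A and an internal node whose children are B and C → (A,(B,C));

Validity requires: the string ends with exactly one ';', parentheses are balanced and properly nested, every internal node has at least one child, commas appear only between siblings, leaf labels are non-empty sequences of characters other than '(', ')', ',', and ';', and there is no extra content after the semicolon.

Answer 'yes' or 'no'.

Input: (((V,M,T),(W,C,(P,F,B,Z))),J);
Paren balance: 5 '(' vs 5 ')' OK
Ends with single ';': True
Full parse: OK
Valid: True

Answer: yes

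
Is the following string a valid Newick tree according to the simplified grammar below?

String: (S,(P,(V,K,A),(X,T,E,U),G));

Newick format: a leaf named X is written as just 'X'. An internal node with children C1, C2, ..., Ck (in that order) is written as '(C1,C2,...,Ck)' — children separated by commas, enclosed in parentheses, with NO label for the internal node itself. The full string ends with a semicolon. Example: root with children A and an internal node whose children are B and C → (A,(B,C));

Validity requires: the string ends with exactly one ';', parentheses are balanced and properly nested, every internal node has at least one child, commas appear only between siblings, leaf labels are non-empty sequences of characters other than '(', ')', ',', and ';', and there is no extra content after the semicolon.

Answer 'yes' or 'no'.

Input: (S,(P,(V,K,A),(X,T,E,U),G));
Paren balance: 4 '(' vs 4 ')' OK
Ends with single ';': True
Full parse: OK
Valid: True

Answer: yes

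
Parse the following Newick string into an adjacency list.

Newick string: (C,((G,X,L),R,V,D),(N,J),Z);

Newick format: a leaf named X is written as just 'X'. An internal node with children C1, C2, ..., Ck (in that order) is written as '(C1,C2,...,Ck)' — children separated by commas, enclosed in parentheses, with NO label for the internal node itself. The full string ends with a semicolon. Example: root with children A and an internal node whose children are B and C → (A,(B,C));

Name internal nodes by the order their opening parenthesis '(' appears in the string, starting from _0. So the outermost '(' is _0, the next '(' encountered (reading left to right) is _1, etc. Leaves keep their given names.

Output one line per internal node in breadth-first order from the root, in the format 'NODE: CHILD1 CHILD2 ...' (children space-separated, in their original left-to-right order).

Input: (C,((G,X,L),R,V,D),(N,J),Z);
Scanning left-to-right, naming '(' by encounter order:
  pos 0: '(' -> open internal node _0 (depth 1)
  pos 3: '(' -> open internal node _1 (depth 2)
  pos 4: '(' -> open internal node _2 (depth 3)
  pos 10: ')' -> close internal node _2 (now at depth 2)
  pos 17: ')' -> close internal node _1 (now at depth 1)
  pos 19: '(' -> open internal node _3 (depth 2)
  pos 23: ')' -> close internal node _3 (now at depth 1)
  pos 26: ')' -> close internal node _0 (now at depth 0)
Total internal nodes: 4
BFS adjacency from root:
  _0: C _1 _3 Z
  _1: _2 R V D
  _3: N J
  _2: G X L

Answer: _0: C _1 _3 Z
_1: _2 R V D
_3: N J
_2: G X L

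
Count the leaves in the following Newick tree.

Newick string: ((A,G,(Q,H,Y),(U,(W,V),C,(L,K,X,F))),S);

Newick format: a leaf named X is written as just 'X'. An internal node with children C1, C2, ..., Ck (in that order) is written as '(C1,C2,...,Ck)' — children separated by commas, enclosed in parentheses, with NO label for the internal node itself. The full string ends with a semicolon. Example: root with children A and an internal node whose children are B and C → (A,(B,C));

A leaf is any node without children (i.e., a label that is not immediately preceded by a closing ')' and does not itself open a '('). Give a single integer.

Newick: ((A,G,(Q,H,Y),(U,(W,V),C,(L,K,X,F))),S);
Scan left-to-right; a leaf is any maximal label run not followed by '(':
  pos 2: leaf 'A' → count = 1
  pos 4: leaf 'G' → count = 2
  pos 7: leaf 'Q' → count = 3
  pos 9: leaf 'H' → count = 4
  pos 11: leaf 'Y' → count = 5
  pos 15: leaf 'U' → count = 6
  pos 18: leaf 'W' → count = 7
  pos 20: leaf 'V' → count = 8
  pos 23: leaf 'C' → count = 9
  pos 26: leaf 'L' → count = 10
  pos 28: leaf 'K' → count = 11
  pos 30: leaf 'X' → count = 12
  pos 32: leaf 'F' → count = 13
  pos 37: leaf 'S' → count = 14
Total leaves: 14

Answer: 14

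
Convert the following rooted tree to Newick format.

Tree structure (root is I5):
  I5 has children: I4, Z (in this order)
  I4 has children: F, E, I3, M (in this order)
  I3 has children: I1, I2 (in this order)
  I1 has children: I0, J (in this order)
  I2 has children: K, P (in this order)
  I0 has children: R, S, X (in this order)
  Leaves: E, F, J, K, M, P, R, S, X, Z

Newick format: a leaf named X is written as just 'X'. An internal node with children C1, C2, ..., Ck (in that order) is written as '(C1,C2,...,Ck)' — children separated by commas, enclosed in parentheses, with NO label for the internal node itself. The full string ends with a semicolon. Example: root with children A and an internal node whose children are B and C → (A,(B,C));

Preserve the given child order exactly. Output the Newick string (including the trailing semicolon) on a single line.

internal I5 with children ['I4', 'Z']
  internal I4 with children ['F', 'E', 'I3', 'M']
    leaf 'F' → 'F'
    leaf 'E' → 'E'
    internal I3 with children ['I1', 'I2']
      internal I1 with children ['I0', 'J']
        internal I0 with children ['R', 'S', 'X']
          leaf 'R' → 'R'
          leaf 'S' → 'S'
          leaf 'X' → 'X'
        → '(R,S,X)'
        leaf 'J' → 'J'
      → '((R,S,X),J)'
      internal I2 with children ['K', 'P']
        leaf 'K' → 'K'
        leaf 'P' → 'P'
      → '(K,P)'
    → '(((R,S,X),J),(K,P))'
    leaf 'M' → 'M'
  → '(F,E,(((R,S,X),J),(K,P)),M)'
  leaf 'Z' → 'Z'
→ '((F,E,(((R,S,X),J),(K,P)),M),Z)'
Final: ((F,E,(((R,S,X),J),(K,P)),M),Z);

Answer: ((F,E,(((R,S,X),J),(K,P)),M),Z);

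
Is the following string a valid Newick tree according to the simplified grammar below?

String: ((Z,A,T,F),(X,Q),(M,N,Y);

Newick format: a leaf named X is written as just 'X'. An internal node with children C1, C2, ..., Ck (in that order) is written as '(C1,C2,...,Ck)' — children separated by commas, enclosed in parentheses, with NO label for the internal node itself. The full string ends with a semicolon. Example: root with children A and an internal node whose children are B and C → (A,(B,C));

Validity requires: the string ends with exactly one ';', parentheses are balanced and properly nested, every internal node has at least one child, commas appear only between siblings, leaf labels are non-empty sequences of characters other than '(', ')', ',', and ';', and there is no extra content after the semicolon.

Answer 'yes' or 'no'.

Answer: no

Derivation:
Input: ((Z,A,T,F),(X,Q),(M,N,Y);
Paren balance: 4 '(' vs 3 ')' MISMATCH
Ends with single ';': True
Full parse: FAILS (expected , or ) at pos 24)
Valid: False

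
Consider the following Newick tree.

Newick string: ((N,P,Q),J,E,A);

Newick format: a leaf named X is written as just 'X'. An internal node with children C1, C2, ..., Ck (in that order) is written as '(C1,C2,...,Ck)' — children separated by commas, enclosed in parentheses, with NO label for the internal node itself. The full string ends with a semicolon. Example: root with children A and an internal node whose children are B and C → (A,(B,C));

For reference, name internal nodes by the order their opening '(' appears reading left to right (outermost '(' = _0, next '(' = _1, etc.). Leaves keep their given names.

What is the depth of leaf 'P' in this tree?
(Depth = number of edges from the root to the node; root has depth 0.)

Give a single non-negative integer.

Answer: 2

Derivation:
Newick: ((N,P,Q),J,E,A);
Naming internals by '(' encounter order: outermost '(' = _0, next = _1, ...
Query node: P
Path from root: _0 -> _1 -> P
Depth of P: 2 (number of edges from root)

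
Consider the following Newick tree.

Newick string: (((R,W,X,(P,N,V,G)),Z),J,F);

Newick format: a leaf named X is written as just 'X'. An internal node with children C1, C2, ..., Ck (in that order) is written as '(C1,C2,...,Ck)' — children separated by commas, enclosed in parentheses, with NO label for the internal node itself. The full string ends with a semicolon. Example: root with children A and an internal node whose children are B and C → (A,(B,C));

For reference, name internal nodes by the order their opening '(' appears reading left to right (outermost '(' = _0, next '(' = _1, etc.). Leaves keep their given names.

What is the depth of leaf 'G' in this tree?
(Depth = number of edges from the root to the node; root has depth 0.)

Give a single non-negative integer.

Answer: 4

Derivation:
Newick: (((R,W,X,(P,N,V,G)),Z),J,F);
Naming internals by '(' encounter order: outermost '(' = _0, next = _1, ...
Query node: G
Path from root: _0 -> _1 -> _2 -> _3 -> G
Depth of G: 4 (number of edges from root)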